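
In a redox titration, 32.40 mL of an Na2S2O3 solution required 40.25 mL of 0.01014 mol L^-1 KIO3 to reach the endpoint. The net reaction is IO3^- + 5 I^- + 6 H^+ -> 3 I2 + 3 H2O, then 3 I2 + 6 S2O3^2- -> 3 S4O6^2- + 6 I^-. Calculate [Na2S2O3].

n(KIO3) = 0.01014 x 0.04025 = 0.0004081 mol.
From the balanced equation, 1 mol KIO3 reacts with 6 mol Na2S2O3, so n(Na2S2O3) = 0.0004081 x 6/1 = 0.002449 mol.
[Na2S2O3] = 0.002449 / 0.03240 L = 0.0756 M.

0.0756 M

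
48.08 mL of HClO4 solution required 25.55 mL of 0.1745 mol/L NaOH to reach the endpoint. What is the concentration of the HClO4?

n(NaOH) delivered = 0.1745 x 0.02555 = 0.004458 mol.
For a 1:1 reaction, n(HClO4) = 0.004458 mol.
[HClO4] = 0.004458 mol / 0.04808 L = 0.0927 M.

0.0927 M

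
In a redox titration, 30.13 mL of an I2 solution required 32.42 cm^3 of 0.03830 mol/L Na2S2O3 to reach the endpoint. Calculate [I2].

0.0206 M

n(Na2S2O3) = 0.03830 x 0.03242 = 0.001242 mol.
From the balanced equation, 2 mol Na2S2O3 reacts with 1 mol I2, so n(I2) = 0.001242 x 1/2 = 0.0006208 mol.
[I2] = 0.0006208 / 0.03013 L = 0.0206 M.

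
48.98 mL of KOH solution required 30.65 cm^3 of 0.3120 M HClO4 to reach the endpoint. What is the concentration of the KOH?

n(HClO4) delivered = 0.3120 x 0.03065 = 0.009563 mol.
For a 1:1 reaction, n(KOH) = 0.009563 mol.
[KOH] = 0.009563 mol / 0.04898 L = 0.195 M.

0.195 M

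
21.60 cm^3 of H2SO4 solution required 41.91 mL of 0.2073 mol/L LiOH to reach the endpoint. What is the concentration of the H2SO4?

0.201 M

n(LiOH) delivered = 0.2073 x 0.04191 = 0.008688 mol.
The reaction is 1 H2SO4 + 2 LiOH, so n(H2SO4) = 0.008688 x 1/2 = 0.004344 mol.
[H2SO4] = 0.004344 mol / 0.02160 L = 0.201 M.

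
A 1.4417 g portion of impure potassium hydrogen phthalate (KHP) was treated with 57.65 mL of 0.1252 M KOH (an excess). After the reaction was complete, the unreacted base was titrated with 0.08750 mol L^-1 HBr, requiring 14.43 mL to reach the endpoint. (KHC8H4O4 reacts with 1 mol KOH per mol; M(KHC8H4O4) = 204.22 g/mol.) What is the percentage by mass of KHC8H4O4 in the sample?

Total n(KOH) added = 0.1252 x 0.05765 = 0.007218 mol.
n(HBr) used = 0.08750 x 0.01443 = 0.001263 mol, which equals the excess n(KOH).
So n(KOH) consumed by the sample = 0.007218 - 0.001263 = 0.005955 mol.
n(KHC8H4O4) = 0.005955 / 1 = 0.005955 mol.
mass KHC8H4O4 = 0.005955 x 204.22 = 1.216 g, so %KHC8H4O4 = 1.216/1.4417 x 100 = 84.4%.

84.4%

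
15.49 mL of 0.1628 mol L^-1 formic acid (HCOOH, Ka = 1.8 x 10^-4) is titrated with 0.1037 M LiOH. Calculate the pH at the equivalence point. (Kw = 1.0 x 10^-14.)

8.27

n(HCOOH) = 0.1628 x 0.01549 = 0.002522 mol; V(LiOH) at equivalence = 0.002522/0.1037 = 0.02432 L.
At equivalence all the acid is converted to HCOO-; total volume = 0.01549 + 0.02432 = 0.03981 L, so [HCOO-] = 0.002522/0.03981 = 0.06335 M.
Kb = Kw/Ka = 1.0e-14 / 1.8 x 10^-4 = 5.56e-11.
[OH^-] = sqrt(Kb x [HCOO-]) = sqrt(5.56e-11 x 0.06335) = 1.88e-6 M.
pOH = 5.73, so pH = 14.00 - 5.73 = 8.27.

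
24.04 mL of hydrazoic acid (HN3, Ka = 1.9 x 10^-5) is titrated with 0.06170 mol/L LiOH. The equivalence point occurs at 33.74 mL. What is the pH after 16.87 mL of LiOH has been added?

4.72

16.87 mL is exactly half the equivalence volume (33.74/2), i.e. the half-equivalence point.
There, n(HA) = n(A^-), so pH = pKa = -log(1.9 x 10^-5) = 4.72.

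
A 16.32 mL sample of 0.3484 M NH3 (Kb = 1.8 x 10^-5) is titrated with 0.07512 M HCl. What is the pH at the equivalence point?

n(NH3) = 0.3484 x 0.01632 = 0.005686 mol; V(HCl) at equivalence = 0.005686/0.07512 = 0.07569 L.
At equivalence the base is fully converted to NH4+; total volume = 0.09201 L, so [NH4+] = 0.005686/0.09201 = 0.06180 M.
Ka(NH4+) = Kw/Kb = 1.0e-14 / 1.8 x 10^-5 = 5.56e-10.
[H^+] = sqrt(Ka x [NH4+]) = sqrt(5.56e-10 x 0.06180) = 5.86e-6 M.
pH = -log(5.86e-6) = 5.23.

5.23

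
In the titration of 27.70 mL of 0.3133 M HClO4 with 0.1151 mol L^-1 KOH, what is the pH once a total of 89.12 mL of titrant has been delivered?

n(acid) = 0.3133 x 0.02770 = 0.008678 mol; n(KOH) added = 0.1151 x 0.08912 = 0.01026 mol.
Base is in excess by 0.01026 - 0.008678 = 0.001579 mol in a total volume of 0.1168 L.
[OH^-] = 0.001579/0.1168 = 0.01352 M, so pOH = 1.87 and pH = 14.00 - 1.87 = 12.13.

12.13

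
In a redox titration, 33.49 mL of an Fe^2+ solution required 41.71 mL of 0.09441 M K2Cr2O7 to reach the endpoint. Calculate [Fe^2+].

n(K2Cr2O7) = 0.09441 x 0.04171 = 0.003938 mol.
From the balanced equation, 1 mol K2Cr2O7 reacts with 6 mol Fe^2+, so n(Fe^2+) = 0.003938 x 6/1 = 0.02363 mol.
[Fe^2+] = 0.02363 / 0.03349 L = 0.705 M.

0.705 M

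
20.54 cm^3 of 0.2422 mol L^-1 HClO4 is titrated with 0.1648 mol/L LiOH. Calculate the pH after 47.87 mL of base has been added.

n(acid) = 0.2422 x 0.02054 = 0.004975 mol; n(LiOH) added = 0.1648 x 0.04787 = 0.007889 mol.
Base is in excess by 0.007889 - 0.004975 = 0.002914 mol in a total volume of 0.06841 L.
[OH^-] = 0.002914/0.06841 = 0.04260 M, so pOH = 1.37 and pH = 14.00 - 1.37 = 12.63.

12.63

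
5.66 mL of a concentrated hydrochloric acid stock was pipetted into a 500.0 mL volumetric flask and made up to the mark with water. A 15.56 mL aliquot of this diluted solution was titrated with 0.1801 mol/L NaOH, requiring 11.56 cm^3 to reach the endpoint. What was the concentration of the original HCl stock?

n(NaOH) = 0.1801 x 0.01156 = 0.002082 mol.
n(HCl) in the aliquot = 0.002082 mol.
[diluted HCl] = 0.002082 / 0.01556 = 0.1338 M.
Dilution factor = 500.0/5.660 = 88.34, so [stock] = 0.1338 x 88.34 = 11.8 M.

11.8 M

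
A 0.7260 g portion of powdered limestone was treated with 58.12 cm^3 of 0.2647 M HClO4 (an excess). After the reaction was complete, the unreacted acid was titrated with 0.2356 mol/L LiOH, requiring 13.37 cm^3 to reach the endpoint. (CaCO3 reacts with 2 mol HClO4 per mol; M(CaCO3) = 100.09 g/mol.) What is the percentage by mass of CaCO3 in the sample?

84.3%

Total n(HClO4) added = 0.2647 x 0.05812 = 0.01538 mol.
n(LiOH) used = 0.2356 x 0.01337 = 0.003150 mol, which equals the excess n(HClO4).
So n(HClO4) consumed by the sample = 0.01538 - 0.003150 = 0.01223 mol.
n(CaCO3) = 0.01223 / 2 = 0.006117 mol.
mass CaCO3 = 0.006117 x 100.09 = 0.6123 g, so %CaCO3 = 0.6123/0.7260 x 100 = 84.3%.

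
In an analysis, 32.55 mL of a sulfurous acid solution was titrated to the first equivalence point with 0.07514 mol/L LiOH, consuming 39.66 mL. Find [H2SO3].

n(LiOH) = 0.07514 x 0.03966 = 0.002980 mol.
At the first equivalence point, 1 mol OH^- react per mol H2SO3, so n(H2SO3) = 0.002980 / 1 = 0.002980 mol.
[H2SO3] = 0.002980 / 0.03255 L = 0.0916 M.

0.0916 M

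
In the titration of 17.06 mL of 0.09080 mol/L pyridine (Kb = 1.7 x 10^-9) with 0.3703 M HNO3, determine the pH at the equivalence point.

3.18

n(C5H5N) = 0.09080 x 0.01706 = 0.001549 mol; V(HNO3) at equivalence = 0.001549/0.3703 = 0.004183 L.
At equivalence the base is fully converted to C5H5NH+; total volume = 0.02124 L, so [C5H5NH+] = 0.001549/0.02124 = 0.07292 M.
Ka(C5H5NH+) = Kw/Kb = 1.0e-14 / 1.7 x 10^-9 = 5.88e-6.
[H^+] = sqrt(Ka x [C5H5NH+]) = sqrt(5.88e-6 x 0.07292) = 0.000655 M.
pH = -log(0.000655) = 3.18.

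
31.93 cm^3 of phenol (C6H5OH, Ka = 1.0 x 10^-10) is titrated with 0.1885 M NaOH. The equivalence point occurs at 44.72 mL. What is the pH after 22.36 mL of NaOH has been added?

22.36 mL is exactly half the equivalence volume (44.72/2), i.e. the half-equivalence point.
There, n(HA) = n(A^-), so pH = pKa = -log(1.0 x 10^-10) = 10.00.

10.00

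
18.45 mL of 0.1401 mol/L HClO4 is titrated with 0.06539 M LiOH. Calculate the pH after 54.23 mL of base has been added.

n(acid) = 0.1401 x 0.01845 = 0.002585 mol; n(LiOH) added = 0.06539 x 0.05423 = 0.003546 mol.
Base is in excess by 0.003546 - 0.002585 = 0.0009613 mol in a total volume of 0.07268 L.
[OH^-] = 0.0009613/0.07268 = 0.01323 M, so pOH = 1.88 and pH = 14.00 - 1.88 = 12.12.

12.12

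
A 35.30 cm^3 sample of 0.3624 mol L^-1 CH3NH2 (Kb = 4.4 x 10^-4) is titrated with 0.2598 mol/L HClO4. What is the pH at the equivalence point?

5.73

n(CH3NH2) = 0.3624 x 0.03530 = 0.01279 mol; V(HClO4) at equivalence = 0.01279/0.2598 = 0.04924 L.
At equivalence the base is fully converted to CH3NH3+; total volume = 0.08454 L, so [CH3NH3+] = 0.01279/0.08454 = 0.1513 M.
Ka(CH3NH3+) = Kw/Kb = 1.0e-14 / 4.4 x 10^-4 = 2.27e-11.
[H^+] = sqrt(Ka x [CH3NH3+]) = sqrt(2.27e-11 x 0.1513) = 1.85e-6 M.
pH = -log(1.85e-6) = 5.73.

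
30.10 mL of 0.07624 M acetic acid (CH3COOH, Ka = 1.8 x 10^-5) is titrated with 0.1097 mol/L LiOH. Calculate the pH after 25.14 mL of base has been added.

n(acid) = 0.07624 x 0.03010 = 0.002295 mol; n(LiOH) added = 0.1097 x 0.02514 = 0.002758 mol.
Base is in excess by 0.002758 - 0.002295 = 0.0004630 mol in a total volume of 0.05524 L.
[OH^-] = 0.0004630/0.05524 = 0.008382 M, so pOH = 2.08 and pH = 14.00 - 2.08 = 11.92.

11.92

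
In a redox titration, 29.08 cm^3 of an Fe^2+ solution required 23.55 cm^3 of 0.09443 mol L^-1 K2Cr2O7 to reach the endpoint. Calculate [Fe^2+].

0.459 M

n(K2Cr2O7) = 0.09443 x 0.02355 = 0.002224 mol.
From the balanced equation, 1 mol K2Cr2O7 reacts with 6 mol Fe^2+, so n(Fe^2+) = 0.002224 x 6/1 = 0.01334 mol.
[Fe^2+] = 0.01334 / 0.02908 L = 0.459 M.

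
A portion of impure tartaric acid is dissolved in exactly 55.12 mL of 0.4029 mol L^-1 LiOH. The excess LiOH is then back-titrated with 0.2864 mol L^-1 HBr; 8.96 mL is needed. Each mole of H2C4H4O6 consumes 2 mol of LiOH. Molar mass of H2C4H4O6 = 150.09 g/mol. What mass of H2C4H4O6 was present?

1.47 g

Total n(LiOH) added = 0.4029 x 0.05512 = 0.02221 mol.
n(HBr) used = 0.2864 x 0.008960 = 0.002566 mol, which equals the excess n(LiOH).
So n(LiOH) consumed by the sample = 0.02221 - 0.002566 = 0.01964 mol.
n(H2C4H4O6) = 0.01964 / 2 = 0.009821 mol.
mass = 0.009821 mol x 150.09 g/mol = 1.47 g.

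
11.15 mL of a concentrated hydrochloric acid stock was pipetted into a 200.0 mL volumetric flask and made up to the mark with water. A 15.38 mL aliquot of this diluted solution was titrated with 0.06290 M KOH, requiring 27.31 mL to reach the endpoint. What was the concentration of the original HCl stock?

n(KOH) = 0.06290 x 0.02731 = 0.001718 mol.
n(HCl) in the aliquot = 0.001718 mol.
[diluted HCl] = 0.001718 / 0.01538 = 0.1117 M.
Dilution factor = 200.0/11.15 = 17.94, so [stock] = 0.1117 x 17.94 = 2.00 M.

2.00 M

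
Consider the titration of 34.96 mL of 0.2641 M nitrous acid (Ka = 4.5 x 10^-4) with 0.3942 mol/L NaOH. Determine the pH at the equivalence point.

n(HNO2) = 0.2641 x 0.03496 = 0.009233 mol; V(NaOH) at equivalence = 0.009233/0.3942 = 0.02342 L.
At equivalence all the acid is converted to NO2-; total volume = 0.03496 + 0.02342 = 0.05838 L, so [NO2-] = 0.009233/0.05838 = 0.1581 M.
Kb = Kw/Ka = 1.0e-14 / 4.5 x 10^-4 = 2.22e-11.
[OH^-] = sqrt(Kb x [NO2-]) = sqrt(2.22e-11 x 0.1581) = 1.87e-6 M.
pOH = 5.73, so pH = 14.00 - 5.73 = 8.27.

8.27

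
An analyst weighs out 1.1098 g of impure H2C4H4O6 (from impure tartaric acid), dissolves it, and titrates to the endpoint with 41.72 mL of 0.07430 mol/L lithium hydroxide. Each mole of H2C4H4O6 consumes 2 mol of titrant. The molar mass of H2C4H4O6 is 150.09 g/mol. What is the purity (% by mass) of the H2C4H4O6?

n(LiOH) = 0.07430 x 0.04172 = 0.003100 mol.
n(H2C4H4O6) = 0.003100 / 2 = 0.001550 mol.
mass of H2C4H4O6 = 0.001550 x 150.09 = 0.2326 g.
% purity = 0.2326 / 1.1098 x 100 = 21.0%.

21.0%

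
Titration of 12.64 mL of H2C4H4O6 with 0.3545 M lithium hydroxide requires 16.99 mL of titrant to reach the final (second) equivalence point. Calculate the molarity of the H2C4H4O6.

n(LiOH) = 0.3545 x 0.01699 = 0.006023 mol.
At the final (second) equivalence point, 2 mol OH^- react per mol H2C4H4O6, so n(H2C4H4O6) = 0.006023 / 2 = 0.003011 mol.
[H2C4H4O6] = 0.003011 / 0.01264 L = 0.238 M.

0.238 M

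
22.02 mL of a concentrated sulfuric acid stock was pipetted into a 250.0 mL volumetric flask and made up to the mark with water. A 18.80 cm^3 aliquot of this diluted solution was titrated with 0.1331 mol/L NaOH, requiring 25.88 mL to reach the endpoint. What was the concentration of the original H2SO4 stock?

1.04 M

n(NaOH) = 0.1331 x 0.02588 = 0.003445 mol.
n(H2SO4) in the aliquot = 0.003445 x 1/2 = 0.001722 mol.
[diluted H2SO4] = 0.001722 / 0.01880 = 0.09161 M.
Dilution factor = 250.0/22.02 = 11.35, so [stock] = 0.09161 x 11.35 = 1.04 M.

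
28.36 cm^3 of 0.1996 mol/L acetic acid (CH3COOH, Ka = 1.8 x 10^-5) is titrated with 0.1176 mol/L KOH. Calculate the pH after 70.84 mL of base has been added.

12.43

n(acid) = 0.1996 x 0.02836 = 0.005661 mol; n(KOH) added = 0.1176 x 0.07084 = 0.008331 mol.
Base is in excess by 0.008331 - 0.005661 = 0.002670 mol in a total volume of 0.09920 L.
[OH^-] = 0.002670/0.09920 = 0.02692 M, so pOH = 1.57 and pH = 14.00 - 1.57 = 12.43.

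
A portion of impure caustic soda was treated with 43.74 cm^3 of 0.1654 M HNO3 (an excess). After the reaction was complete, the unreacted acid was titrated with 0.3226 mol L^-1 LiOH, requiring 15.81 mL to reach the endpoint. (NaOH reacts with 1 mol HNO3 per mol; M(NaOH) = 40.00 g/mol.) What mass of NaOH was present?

Total n(HNO3) added = 0.1654 x 0.04374 = 0.007235 mol.
n(LiOH) used = 0.3226 x 0.01581 = 0.005100 mol, which equals the excess n(HNO3).
So n(HNO3) consumed by the sample = 0.007235 - 0.005100 = 0.002134 mol.
n(NaOH) = 0.002134 / 1 = 0.002134 mol.
mass = 0.002134 mol x 40.00 g/mol = 0.0854 g.

0.0854 g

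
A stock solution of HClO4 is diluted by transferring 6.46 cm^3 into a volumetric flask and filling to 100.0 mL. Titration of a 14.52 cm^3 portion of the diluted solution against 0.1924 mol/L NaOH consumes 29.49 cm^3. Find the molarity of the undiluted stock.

n(NaOH) = 0.1924 x 0.02949 = 0.005674 mol.
n(HClO4) in the aliquot = 0.005674 mol.
[diluted HClO4] = 0.005674 / 0.01452 = 0.3908 M.
Dilution factor = 100.0/6.460 = 15.48, so [stock] = 0.3908 x 15.48 = 6.05 M.

6.05 M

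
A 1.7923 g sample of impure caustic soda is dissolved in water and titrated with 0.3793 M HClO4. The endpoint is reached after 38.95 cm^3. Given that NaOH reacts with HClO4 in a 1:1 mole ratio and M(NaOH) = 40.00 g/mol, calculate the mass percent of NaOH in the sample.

n(HClO4) = 0.3793 x 0.03895 = 0.01477 mol.
n(NaOH) = 0.01477 / 1 = 0.01477 mol.
mass of NaOH = 0.01477 x 40.00 = 0.5909 g.
% purity = 0.5909 / 1.7923 x 100 = 33.0%.

33.0%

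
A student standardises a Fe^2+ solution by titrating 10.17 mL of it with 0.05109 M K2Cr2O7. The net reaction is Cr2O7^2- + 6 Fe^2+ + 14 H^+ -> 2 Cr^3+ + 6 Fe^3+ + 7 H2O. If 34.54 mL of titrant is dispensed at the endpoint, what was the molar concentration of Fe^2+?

1.04 M

n(K2Cr2O7) = 0.05109 x 0.03454 = 0.001765 mol.
From the balanced equation, 1 mol K2Cr2O7 reacts with 6 mol Fe^2+, so n(Fe^2+) = 0.001765 x 6/1 = 0.01059 mol.
[Fe^2+] = 0.01059 / 0.01017 L = 1.04 M.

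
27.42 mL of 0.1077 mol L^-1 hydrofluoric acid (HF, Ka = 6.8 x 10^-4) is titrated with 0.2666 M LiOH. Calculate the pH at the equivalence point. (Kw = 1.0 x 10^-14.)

8.03

n(HF) = 0.1077 x 0.02742 = 0.002953 mol; V(LiOH) at equivalence = 0.002953/0.2666 = 0.01108 L.
At equivalence all the acid is converted to F-; total volume = 0.02742 + 0.01108 = 0.03850 L, so [F-] = 0.002953/0.03850 = 0.07671 M.
Kb = Kw/Ka = 1.0e-14 / 6.8 x 10^-4 = 1.47e-11.
[OH^-] = sqrt(Kb x [F-]) = sqrt(1.47e-11 x 0.07671) = 1.06e-6 M.
pOH = 5.97, so pH = 14.00 - 5.97 = 8.03.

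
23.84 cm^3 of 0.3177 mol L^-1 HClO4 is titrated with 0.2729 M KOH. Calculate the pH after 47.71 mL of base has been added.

12.88

n(acid) = 0.3177 x 0.02384 = 0.007574 mol; n(KOH) added = 0.2729 x 0.04771 = 0.01302 mol.
Base is in excess by 0.01302 - 0.007574 = 0.005446 mol in a total volume of 0.07155 L.
[OH^-] = 0.005446/0.07155 = 0.07612 M, so pOH = 1.12 and pH = 14.00 - 1.12 = 12.88.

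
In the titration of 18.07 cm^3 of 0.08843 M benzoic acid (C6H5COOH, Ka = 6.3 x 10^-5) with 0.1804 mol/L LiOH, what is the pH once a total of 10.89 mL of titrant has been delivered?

n(acid) = 0.08843 x 0.01807 = 0.001598 mol; n(LiOH) added = 0.1804 x 0.01089 = 0.001965 mol.
Base is in excess by 0.001965 - 0.001598 = 0.0003666 mol in a total volume of 0.02896 L.
[OH^-] = 0.0003666/0.02896 = 0.01266 M, so pOH = 1.90 and pH = 14.00 - 1.90 = 12.10.

12.10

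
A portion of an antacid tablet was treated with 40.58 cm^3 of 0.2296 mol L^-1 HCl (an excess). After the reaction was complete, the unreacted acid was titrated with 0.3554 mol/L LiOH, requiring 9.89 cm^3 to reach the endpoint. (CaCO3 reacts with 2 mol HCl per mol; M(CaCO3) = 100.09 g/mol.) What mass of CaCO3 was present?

Total n(HCl) added = 0.2296 x 0.04058 = 0.009317 mol.
n(LiOH) used = 0.3554 x 0.009890 = 0.003515 mol, which equals the excess n(HCl).
So n(HCl) consumed by the sample = 0.009317 - 0.003515 = 0.005802 mol.
n(CaCO3) = 0.005802 / 2 = 0.002901 mol.
mass = 0.002901 mol x 100.09 g/mol = 0.290 g.

0.290 g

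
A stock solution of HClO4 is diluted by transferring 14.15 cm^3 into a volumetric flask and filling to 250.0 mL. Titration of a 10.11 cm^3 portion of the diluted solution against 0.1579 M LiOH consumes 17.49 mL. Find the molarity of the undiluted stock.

4.83 M

n(LiOH) = 0.1579 x 0.01749 = 0.002762 mol.
n(HClO4) in the aliquot = 0.002762 mol.
[diluted HClO4] = 0.002762 / 0.01011 = 0.2732 M.
Dilution factor = 250.0/14.15 = 17.67, so [stock] = 0.2732 x 17.67 = 4.83 M.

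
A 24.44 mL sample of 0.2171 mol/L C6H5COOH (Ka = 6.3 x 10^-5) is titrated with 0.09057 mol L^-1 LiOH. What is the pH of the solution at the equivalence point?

n(C6H5COOH) = 0.2171 x 0.02444 = 0.005306 mol; V(LiOH) at equivalence = 0.005306/0.09057 = 0.05858 L.
At equivalence all the acid is converted to C6H5COO-; total volume = 0.02444 + 0.05858 = 0.08302 L, so [C6H5COO-] = 0.005306/0.08302 = 0.06391 M.
Kb = Kw/Ka = 1.0e-14 / 6.3 x 10^-5 = 1.59e-10.
[OH^-] = sqrt(Kb x [C6H5COO-]) = sqrt(1.59e-10 x 0.06391) = 3.18e-6 M.
pOH = 5.50, so pH = 14.00 - 5.50 = 8.50.

8.50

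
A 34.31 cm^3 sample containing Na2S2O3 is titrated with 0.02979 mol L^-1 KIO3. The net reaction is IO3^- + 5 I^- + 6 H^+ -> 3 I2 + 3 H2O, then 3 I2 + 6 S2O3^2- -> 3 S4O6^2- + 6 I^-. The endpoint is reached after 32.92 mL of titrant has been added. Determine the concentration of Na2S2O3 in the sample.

n(KIO3) = 0.02979 x 0.03292 = 0.0009807 mol.
From the balanced equation, 1 mol KIO3 reacts with 6 mol Na2S2O3, so n(Na2S2O3) = 0.0009807 x 6/1 = 0.005884 mol.
[Na2S2O3] = 0.005884 / 0.03431 L = 0.171 M.

0.171 M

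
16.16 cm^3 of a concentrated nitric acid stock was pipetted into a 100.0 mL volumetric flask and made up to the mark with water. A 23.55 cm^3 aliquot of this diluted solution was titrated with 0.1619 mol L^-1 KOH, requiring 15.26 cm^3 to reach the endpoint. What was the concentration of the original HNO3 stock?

n(KOH) = 0.1619 x 0.01526 = 0.002471 mol.
n(HNO3) in the aliquot = 0.002471 mol.
[diluted HNO3] = 0.002471 / 0.02355 = 0.1049 M.
Dilution factor = 100.0/16.16 = 6.188, so [stock] = 0.1049 x 6.188 = 0.649 M.

0.649 M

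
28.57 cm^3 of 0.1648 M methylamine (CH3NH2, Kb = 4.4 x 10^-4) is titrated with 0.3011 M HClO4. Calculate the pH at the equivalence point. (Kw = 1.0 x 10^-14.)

n(CH3NH2) = 0.1648 x 0.02857 = 0.004708 mol; V(HClO4) at equivalence = 0.004708/0.3011 = 0.01564 L.
At equivalence the base is fully converted to CH3NH3+; total volume = 0.04421 L, so [CH3NH3+] = 0.004708/0.04421 = 0.1065 M.
Ka(CH3NH3+) = Kw/Kb = 1.0e-14 / 4.4 x 10^-4 = 2.27e-11.
[H^+] = sqrt(Ka x [CH3NH3+]) = sqrt(2.27e-11 x 0.1065) = 1.56e-6 M.
pH = -log(1.56e-6) = 5.81.

5.81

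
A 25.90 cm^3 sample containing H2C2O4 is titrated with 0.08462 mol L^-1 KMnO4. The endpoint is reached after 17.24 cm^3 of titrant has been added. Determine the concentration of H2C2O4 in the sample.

0.141 M

n(KMnO4) = 0.08462 x 0.01724 = 0.001459 mol.
From the balanced equation, 2 mol KMnO4 reacts with 5 mol H2C2O4, so n(H2C2O4) = 0.001459 x 5/2 = 0.003647 mol.
[H2C2O4] = 0.003647 / 0.02590 L = 0.141 M.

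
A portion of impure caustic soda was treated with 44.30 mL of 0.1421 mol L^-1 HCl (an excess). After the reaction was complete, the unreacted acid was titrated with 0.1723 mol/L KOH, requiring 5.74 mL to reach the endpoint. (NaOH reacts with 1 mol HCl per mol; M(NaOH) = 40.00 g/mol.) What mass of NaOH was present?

Total n(HCl) added = 0.1421 x 0.04430 = 0.006295 mol.
n(KOH) used = 0.1723 x 0.005740 = 0.0009890 mol, which equals the excess n(HCl).
So n(HCl) consumed by the sample = 0.006295 - 0.0009890 = 0.005306 mol.
n(NaOH) = 0.005306 / 1 = 0.005306 mol.
mass = 0.005306 mol x 40.00 g/mol = 0.212 g.

0.212 g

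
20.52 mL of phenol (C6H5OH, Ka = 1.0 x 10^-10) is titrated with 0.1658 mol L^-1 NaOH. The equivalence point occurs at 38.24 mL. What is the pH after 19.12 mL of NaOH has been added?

19.12 mL is exactly half the equivalence volume (38.24/2), i.e. the half-equivalence point.
There, n(HA) = n(A^-), so pH = pKa = -log(1.0 x 10^-10) = 10.00.

10.00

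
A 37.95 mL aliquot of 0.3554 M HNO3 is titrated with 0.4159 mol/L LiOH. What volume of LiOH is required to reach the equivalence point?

32.4 mL

n(HNO3) = 0.3554 mol/L x 0.03795 L = 0.01349 mol.
At equivalence n(LiOH) = n(HNO3) = 0.01349 mol.
V(LiOH) = 0.01349 / 0.4159 = 0.03243 L = 32.4 mL.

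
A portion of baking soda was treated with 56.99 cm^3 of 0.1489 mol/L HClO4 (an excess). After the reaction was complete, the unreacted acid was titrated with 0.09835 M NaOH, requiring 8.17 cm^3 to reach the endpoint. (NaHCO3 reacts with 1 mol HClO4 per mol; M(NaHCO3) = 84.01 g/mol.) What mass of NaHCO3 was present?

Total n(HClO4) added = 0.1489 x 0.05699 = 0.008486 mol.
n(NaOH) used = 0.09835 x 0.008170 = 0.0008035 mol, which equals the excess n(HClO4).
So n(HClO4) consumed by the sample = 0.008486 - 0.0008035 = 0.007682 mol.
n(NaHCO3) = 0.007682 / 1 = 0.007682 mol.
mass = 0.007682 mol x 84.01 g/mol = 0.645 g.

0.645 g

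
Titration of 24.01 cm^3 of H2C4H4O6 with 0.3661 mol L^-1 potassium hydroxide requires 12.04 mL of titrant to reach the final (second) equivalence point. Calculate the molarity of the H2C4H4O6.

0.0918 M

n(KOH) = 0.3661 x 0.01204 = 0.004408 mol.
At the final (second) equivalence point, 2 mol OH^- react per mol H2C4H4O6, so n(H2C4H4O6) = 0.004408 / 2 = 0.002204 mol.
[H2C4H4O6] = 0.002204 / 0.02401 L = 0.0918 M.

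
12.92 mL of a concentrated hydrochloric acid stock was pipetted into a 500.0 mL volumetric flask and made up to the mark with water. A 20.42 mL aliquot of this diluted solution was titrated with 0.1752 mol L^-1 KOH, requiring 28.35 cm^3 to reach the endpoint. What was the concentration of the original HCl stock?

n(KOH) = 0.1752 x 0.02835 = 0.004967 mol.
n(HCl) in the aliquot = 0.004967 mol.
[diluted HCl] = 0.004967 / 0.02042 = 0.2432 M.
Dilution factor = 500.0/12.92 = 38.70, so [stock] = 0.2432 x 38.70 = 9.41 M.

9.41 M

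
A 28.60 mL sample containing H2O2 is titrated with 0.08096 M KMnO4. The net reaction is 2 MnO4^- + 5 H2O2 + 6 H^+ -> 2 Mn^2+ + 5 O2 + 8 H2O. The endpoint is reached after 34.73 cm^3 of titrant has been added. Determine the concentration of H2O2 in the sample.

0.246 M

n(KMnO4) = 0.08096 x 0.03473 = 0.002812 mol.
From the balanced equation, 2 mol KMnO4 reacts with 5 mol H2O2, so n(H2O2) = 0.002812 x 5/2 = 0.007029 mol.
[H2O2] = 0.007029 / 0.02860 L = 0.246 M.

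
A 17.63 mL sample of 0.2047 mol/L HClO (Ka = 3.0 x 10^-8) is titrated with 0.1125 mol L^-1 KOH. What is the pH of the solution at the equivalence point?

n(HClO) = 0.2047 x 0.01763 = 0.003609 mol; V(KOH) at equivalence = 0.003609/0.1125 = 0.03208 L.
At equivalence all the acid is converted to ClO-; total volume = 0.01763 + 0.03208 = 0.04971 L, so [ClO-] = 0.003609/0.04971 = 0.07260 M.
Kb = Kw/Ka = 1.0e-14 / 3.0 x 10^-8 = 3.33e-7.
[OH^-] = sqrt(Kb x [ClO-]) = sqrt(3.33e-7 x 0.07260) = 0.000156 M.
pOH = 3.81, so pH = 14.00 - 3.81 = 10.19.

10.19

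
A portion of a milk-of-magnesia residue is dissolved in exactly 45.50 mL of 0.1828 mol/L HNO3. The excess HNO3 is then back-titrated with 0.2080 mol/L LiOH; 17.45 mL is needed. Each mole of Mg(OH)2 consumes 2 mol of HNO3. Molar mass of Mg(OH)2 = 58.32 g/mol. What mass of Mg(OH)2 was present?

0.137 g

Total n(HNO3) added = 0.1828 x 0.04550 = 0.008317 mol.
n(LiOH) used = 0.2080 x 0.01745 = 0.003630 mol, which equals the excess n(HNO3).
So n(HNO3) consumed by the sample = 0.008317 - 0.003630 = 0.004688 mol.
n(Mg(OH)2) = 0.004688 / 2 = 0.002344 mol.
mass = 0.002344 mol x 58.32 g/mol = 0.137 g.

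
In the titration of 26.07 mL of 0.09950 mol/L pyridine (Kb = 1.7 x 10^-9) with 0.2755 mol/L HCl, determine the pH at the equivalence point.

n(C5H5N) = 0.09950 x 0.02607 = 0.002594 mol; V(HCl) at equivalence = 0.002594/0.2755 = 0.009415 L.
At equivalence the base is fully converted to C5H5NH+; total volume = 0.03549 L, so [C5H5NH+] = 0.002594/0.03549 = 0.07310 M.
Ka(C5H5NH+) = Kw/Kb = 1.0e-14 / 1.7 x 10^-9 = 5.88e-6.
[H^+] = sqrt(Ka x [C5H5NH+]) = sqrt(5.88e-6 x 0.07310) = 0.000656 M.
pH = -log(0.000656) = 3.18.

3.18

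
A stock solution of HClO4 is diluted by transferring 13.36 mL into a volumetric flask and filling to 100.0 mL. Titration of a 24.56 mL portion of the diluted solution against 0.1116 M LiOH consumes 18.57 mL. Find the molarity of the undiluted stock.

n(LiOH) = 0.1116 x 0.01857 = 0.002072 mol.
n(HClO4) in the aliquot = 0.002072 mol.
[diluted HClO4] = 0.002072 / 0.02456 = 0.08438 M.
Dilution factor = 100.0/13.36 = 7.485, so [stock] = 0.08438 x 7.485 = 0.632 M.

0.632 M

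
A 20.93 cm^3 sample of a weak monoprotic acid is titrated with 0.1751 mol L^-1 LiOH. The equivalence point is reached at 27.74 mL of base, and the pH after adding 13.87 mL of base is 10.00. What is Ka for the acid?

1.0 x 10^-10

13.87 mL is half of the equivalence volume, so this is the half-equivalence point where [HA] = [A^-].
At half-equivalence pH = pKa, so pKa = 10.00.
Ka = 10^(-10.00) = 1.0 x 10^-10.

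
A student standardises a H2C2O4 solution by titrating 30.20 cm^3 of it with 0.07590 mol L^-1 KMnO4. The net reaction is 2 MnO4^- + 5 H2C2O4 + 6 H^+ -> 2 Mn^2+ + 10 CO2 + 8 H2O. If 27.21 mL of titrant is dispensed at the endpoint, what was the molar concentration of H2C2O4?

0.171 M

n(KMnO4) = 0.07590 x 0.02721 = 0.002065 mol.
From the balanced equation, 2 mol KMnO4 reacts with 5 mol H2C2O4, so n(H2C2O4) = 0.002065 x 5/2 = 0.005163 mol.
[H2C2O4] = 0.005163 / 0.03020 L = 0.171 M.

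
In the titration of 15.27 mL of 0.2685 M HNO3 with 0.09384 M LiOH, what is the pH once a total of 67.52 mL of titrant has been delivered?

12.43

n(acid) = 0.2685 x 0.01527 = 0.004100 mol; n(LiOH) added = 0.09384 x 0.06752 = 0.006336 mol.
Base is in excess by 0.006336 - 0.004100 = 0.002236 mol in a total volume of 0.08279 L.
[OH^-] = 0.002236/0.08279 = 0.02701 M, so pOH = 1.57 and pH = 14.00 - 1.57 = 12.43.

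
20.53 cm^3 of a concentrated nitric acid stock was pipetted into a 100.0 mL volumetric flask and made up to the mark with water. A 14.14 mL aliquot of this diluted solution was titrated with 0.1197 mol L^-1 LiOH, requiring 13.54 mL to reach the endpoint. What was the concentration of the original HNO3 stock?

0.558 M

n(LiOH) = 0.1197 x 0.01354 = 0.001621 mol.
n(HNO3) in the aliquot = 0.001621 mol.
[diluted HNO3] = 0.001621 / 0.01414 = 0.1146 M.
Dilution factor = 100.0/20.53 = 4.871, so [stock] = 0.1146 x 4.871 = 0.558 M.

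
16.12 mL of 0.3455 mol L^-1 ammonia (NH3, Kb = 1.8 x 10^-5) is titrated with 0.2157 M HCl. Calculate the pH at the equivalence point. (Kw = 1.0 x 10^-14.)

5.07

n(NH3) = 0.3455 x 0.01612 = 0.005569 mol; V(HCl) at equivalence = 0.005569/0.2157 = 0.02582 L.
At equivalence the base is fully converted to NH4+; total volume = 0.04194 L, so [NH4+] = 0.005569/0.04194 = 0.1328 M.
Ka(NH4+) = Kw/Kb = 1.0e-14 / 1.8 x 10^-5 = 5.56e-10.
[H^+] = sqrt(Ka x [NH4+]) = sqrt(5.56e-10 x 0.1328) = 8.59e-6 M.
pH = -log(8.59e-6) = 5.07.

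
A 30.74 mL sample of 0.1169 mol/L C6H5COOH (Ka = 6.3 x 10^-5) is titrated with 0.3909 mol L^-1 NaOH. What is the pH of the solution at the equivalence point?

8.58

n(C6H5COOH) = 0.1169 x 0.03074 = 0.003594 mol; V(NaOH) at equivalence = 0.003594/0.3909 = 0.009193 L.
At equivalence all the acid is converted to C6H5COO-; total volume = 0.03074 + 0.009193 = 0.03993 L, so [C6H5COO-] = 0.003594/0.03993 = 0.08999 M.
Kb = Kw/Ka = 1.0e-14 / 6.3 x 10^-5 = 1.59e-10.
[OH^-] = sqrt(Kb x [C6H5COO-]) = sqrt(1.59e-10 x 0.08999) = 3.78e-6 M.
pOH = 5.42, so pH = 14.00 - 5.42 = 8.58.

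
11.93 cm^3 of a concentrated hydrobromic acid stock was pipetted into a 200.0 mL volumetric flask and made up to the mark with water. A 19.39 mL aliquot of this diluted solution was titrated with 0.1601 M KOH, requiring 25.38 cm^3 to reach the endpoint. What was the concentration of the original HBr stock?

n(KOH) = 0.1601 x 0.02538 = 0.004063 mol.
n(HBr) in the aliquot = 0.004063 mol.
[diluted HBr] = 0.004063 / 0.01939 = 0.2096 M.
Dilution factor = 200.0/11.93 = 16.76, so [stock] = 0.2096 x 16.76 = 3.51 M.

3.51 M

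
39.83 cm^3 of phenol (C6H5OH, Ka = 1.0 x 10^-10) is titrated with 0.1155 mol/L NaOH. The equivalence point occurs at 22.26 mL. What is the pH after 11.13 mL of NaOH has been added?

11.13 mL is exactly half the equivalence volume (22.26/2), i.e. the half-equivalence point.
There, n(HA) = n(A^-), so pH = pKa = -log(1.0 x 10^-10) = 10.00.

10.00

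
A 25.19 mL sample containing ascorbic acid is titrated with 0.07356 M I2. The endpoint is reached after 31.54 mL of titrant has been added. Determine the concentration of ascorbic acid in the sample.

n(I2) = 0.07356 x 0.03154 = 0.002320 mol.
From the balanced equation, 1 mol I2 reacts with 1 mol ascorbic acid, so n(ascorbic acid) = 0.002320 x 1/1 = 0.002320 mol.
[ascorbic acid] = 0.002320 / 0.02519 L = 0.0921 M.

0.0921 M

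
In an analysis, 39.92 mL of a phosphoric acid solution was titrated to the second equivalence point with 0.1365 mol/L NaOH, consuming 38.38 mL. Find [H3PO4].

0.0656 M

n(NaOH) = 0.1365 x 0.03838 = 0.005239 mol.
At the second equivalence point, 2 mol OH^- react per mol H3PO4, so n(H3PO4) = 0.005239 / 2 = 0.002619 mol.
[H3PO4] = 0.002619 / 0.03992 L = 0.0656 M.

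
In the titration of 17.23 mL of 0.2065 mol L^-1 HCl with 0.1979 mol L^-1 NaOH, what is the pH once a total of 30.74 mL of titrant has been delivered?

n(acid) = 0.2065 x 0.01723 = 0.003558 mol; n(NaOH) added = 0.1979 x 0.03074 = 0.006083 mol.
Base is in excess by 0.006083 - 0.003558 = 0.002525 mol in a total volume of 0.04797 L.
[OH^-] = 0.002525/0.04797 = 0.05265 M, so pOH = 1.28 and pH = 14.00 - 1.28 = 12.72.

12.72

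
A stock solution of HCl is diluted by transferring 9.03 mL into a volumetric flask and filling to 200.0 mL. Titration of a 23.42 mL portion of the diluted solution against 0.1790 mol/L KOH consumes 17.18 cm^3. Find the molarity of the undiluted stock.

n(KOH) = 0.1790 x 0.01718 = 0.003075 mol.
n(HCl) in the aliquot = 0.003075 mol.
[diluted HCl] = 0.003075 / 0.02342 = 0.1313 M.
Dilution factor = 200.0/9.030 = 22.15, so [stock] = 0.1313 x 22.15 = 2.91 M.

2.91 M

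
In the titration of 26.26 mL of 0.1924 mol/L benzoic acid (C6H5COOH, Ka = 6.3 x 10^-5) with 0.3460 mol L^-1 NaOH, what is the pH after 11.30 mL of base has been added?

Initial n(C6H5COOH) = 0.1924 x 0.02626 = 0.005052 mol.
n(NaOH) added = 0.3460 x 0.01130 = 0.003910 mol, converting that many moles of C6H5COOH to C6H5COO-.
Remaining n(C6H5COOH) = 0.001143 mol; n(C6H5COO-) = 0.003910 mol.
By Henderson-Hasselbalch, pH = pKa + log([A^-]/[HA]) = 4.20 + log(0.003910/0.001143) = 4.20 + (+0.53) = 4.73.

4.73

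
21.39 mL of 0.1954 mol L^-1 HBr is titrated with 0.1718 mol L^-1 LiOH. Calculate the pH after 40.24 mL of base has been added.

12.65

n(acid) = 0.1954 x 0.02139 = 0.004180 mol; n(LiOH) added = 0.1718 x 0.04024 = 0.006913 mol.
Base is in excess by 0.006913 - 0.004180 = 0.002734 mol in a total volume of 0.06163 L.
[OH^-] = 0.002734/0.06163 = 0.04436 M, so pOH = 1.35 and pH = 14.00 - 1.35 = 12.65.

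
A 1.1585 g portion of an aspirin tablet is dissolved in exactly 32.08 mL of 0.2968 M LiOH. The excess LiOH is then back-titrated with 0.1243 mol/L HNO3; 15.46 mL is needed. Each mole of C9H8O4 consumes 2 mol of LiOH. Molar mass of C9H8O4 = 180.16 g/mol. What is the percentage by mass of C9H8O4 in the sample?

59.1%

Total n(LiOH) added = 0.2968 x 0.03208 = 0.009521 mol.
n(HNO3) used = 0.1243 x 0.01546 = 0.001922 mol, which equals the excess n(LiOH).
So n(LiOH) consumed by the sample = 0.009521 - 0.001922 = 0.007600 mol.
n(C9H8O4) = 0.007600 / 2 = 0.003800 mol.
mass C9H8O4 = 0.003800 x 180.16 = 0.6846 g, so %C9H8O4 = 0.6846/1.1585 x 100 = 59.1%.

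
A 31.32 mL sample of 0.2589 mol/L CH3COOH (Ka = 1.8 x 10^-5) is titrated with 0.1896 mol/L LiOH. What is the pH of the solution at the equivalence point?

8.89

n(CH3COOH) = 0.2589 x 0.03132 = 0.008109 mol; V(LiOH) at equivalence = 0.008109/0.1896 = 0.04277 L.
At equivalence all the acid is converted to CH3COO-; total volume = 0.03132 + 0.04277 = 0.07409 L, so [CH3COO-] = 0.008109/0.07409 = 0.1094 M.
Kb = Kw/Ka = 1.0e-14 / 1.8 x 10^-5 = 5.56e-10.
[OH^-] = sqrt(Kb x [CH3COO-]) = sqrt(5.56e-10 x 0.1094) = 7.80e-6 M.
pOH = 5.11, so pH = 14.00 - 5.11 = 8.89.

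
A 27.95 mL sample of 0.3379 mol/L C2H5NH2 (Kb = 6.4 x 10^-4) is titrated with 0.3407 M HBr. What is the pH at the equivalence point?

5.79

n(C2H5NH2) = 0.3379 x 0.02795 = 0.009444 mol; V(HBr) at equivalence = 0.009444/0.3407 = 0.02772 L.
At equivalence the base is fully converted to C2H5NH3+; total volume = 0.05567 L, so [C2H5NH3+] = 0.009444/0.05567 = 0.1696 M.
Ka(C2H5NH3+) = Kw/Kb = 1.0e-14 / 6.4 x 10^-4 = 1.56e-11.
[H^+] = sqrt(Ka x [C2H5NH3+]) = sqrt(1.56e-11 x 0.1696) = 1.63e-6 M.
pH = -log(1.63e-6) = 5.79.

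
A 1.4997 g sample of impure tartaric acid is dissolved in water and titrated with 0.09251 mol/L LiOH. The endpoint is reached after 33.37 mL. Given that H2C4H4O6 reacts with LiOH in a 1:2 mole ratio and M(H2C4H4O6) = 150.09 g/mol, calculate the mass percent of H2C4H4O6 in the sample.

15.4%

n(LiOH) = 0.09251 x 0.03337 = 0.003087 mol.
n(H2C4H4O6) = 0.003087 / 2 = 0.001544 mol.
mass of H2C4H4O6 = 0.001544 x 150.09 = 0.2317 g.
% purity = 0.2317 / 1.4997 x 100 = 15.4%.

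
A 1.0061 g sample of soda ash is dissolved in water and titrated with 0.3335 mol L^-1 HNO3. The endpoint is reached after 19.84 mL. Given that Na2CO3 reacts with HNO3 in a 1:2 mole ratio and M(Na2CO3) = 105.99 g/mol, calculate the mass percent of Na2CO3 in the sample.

n(HNO3) = 0.3335 x 0.01984 = 0.006617 mol.
n(Na2CO3) = 0.006617 / 2 = 0.003308 mol.
mass of Na2CO3 = 0.003308 x 105.99 = 0.3506 g.
% purity = 0.3506 / 1.0061 x 100 = 34.9%.

34.9%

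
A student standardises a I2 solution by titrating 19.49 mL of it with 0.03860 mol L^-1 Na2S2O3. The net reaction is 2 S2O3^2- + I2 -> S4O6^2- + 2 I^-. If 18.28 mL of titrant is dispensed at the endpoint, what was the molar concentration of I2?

0.0181 M

n(Na2S2O3) = 0.03860 x 0.01828 = 0.0007056 mol.
From the balanced equation, 2 mol Na2S2O3 reacts with 1 mol I2, so n(I2) = 0.0007056 x 1/2 = 0.0003528 mol.
[I2] = 0.0003528 / 0.01949 L = 0.0181 M.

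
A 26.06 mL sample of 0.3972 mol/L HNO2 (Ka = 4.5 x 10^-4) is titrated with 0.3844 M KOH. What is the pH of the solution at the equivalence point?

n(HNO2) = 0.3972 x 0.02606 = 0.01035 mol; V(KOH) at equivalence = 0.01035/0.3844 = 0.02693 L.
At equivalence all the acid is converted to NO2-; total volume = 0.02606 + 0.02693 = 0.05299 L, so [NO2-] = 0.01035/0.05299 = 0.1953 M.
Kb = Kw/Ka = 1.0e-14 / 4.5 x 10^-4 = 2.22e-11.
[OH^-] = sqrt(Kb x [NO2-]) = sqrt(2.22e-11 x 0.1953) = 2.08e-6 M.
pOH = 5.68, so pH = 14.00 - 5.68 = 8.32.

8.32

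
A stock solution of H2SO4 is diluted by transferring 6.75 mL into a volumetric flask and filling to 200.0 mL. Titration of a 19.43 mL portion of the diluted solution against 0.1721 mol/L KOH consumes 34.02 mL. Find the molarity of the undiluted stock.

n(KOH) = 0.1721 x 0.03402 = 0.005855 mol.
n(H2SO4) in the aliquot = 0.005855 x 1/2 = 0.002927 mol.
[diluted H2SO4] = 0.002927 / 0.01943 = 0.1507 M.
Dilution factor = 200.0/6.750 = 29.63, so [stock] = 0.1507 x 29.63 = 4.46 M.

4.46 M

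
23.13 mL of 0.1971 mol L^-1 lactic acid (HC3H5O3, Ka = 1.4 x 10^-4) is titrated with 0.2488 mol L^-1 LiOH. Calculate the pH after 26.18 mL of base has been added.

12.60

n(acid) = 0.1971 x 0.02313 = 0.004559 mol; n(LiOH) added = 0.2488 x 0.02618 = 0.006514 mol.
Base is in excess by 0.006514 - 0.004559 = 0.001955 mol in a total volume of 0.04931 L.
[OH^-] = 0.001955/0.04931 = 0.03964 M, so pOH = 1.40 and pH = 14.00 - 1.40 = 12.60.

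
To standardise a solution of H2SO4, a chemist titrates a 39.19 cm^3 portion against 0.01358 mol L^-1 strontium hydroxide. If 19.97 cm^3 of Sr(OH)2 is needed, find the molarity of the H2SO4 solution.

0.00692 M

n(Sr(OH)2) delivered = 0.01358 x 0.01997 = 0.0002712 mol.
For a 1:1 reaction, n(H2SO4) = 0.0002712 mol.
[H2SO4] = 0.0002712 mol / 0.03919 L = 0.00692 M.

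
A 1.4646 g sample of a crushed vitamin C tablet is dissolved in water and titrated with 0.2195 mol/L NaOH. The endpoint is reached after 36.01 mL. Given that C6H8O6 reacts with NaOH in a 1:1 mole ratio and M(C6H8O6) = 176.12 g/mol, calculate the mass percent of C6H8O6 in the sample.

n(NaOH) = 0.2195 x 0.03601 = 0.007904 mol.
n(C6H8O6) = 0.007904 / 1 = 0.007904 mol.
mass of C6H8O6 = 0.007904 x 176.12 = 1.392 g.
% purity = 1.392 / 1.4646 x 100 = 95.0%.

95.0%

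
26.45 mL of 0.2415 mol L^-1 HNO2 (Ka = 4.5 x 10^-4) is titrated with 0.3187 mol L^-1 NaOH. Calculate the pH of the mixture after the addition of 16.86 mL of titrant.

Initial n(HNO2) = 0.2415 x 0.02645 = 0.006388 mol.
n(NaOH) added = 0.3187 x 0.01686 = 0.005373 mol, converting that many moles of HNO2 to NO2-.
Remaining n(HNO2) = 0.001014 mol; n(NO2-) = 0.005373 mol.
By Henderson-Hasselbalch, pH = pKa + log([A^-]/[HA]) = 3.35 + log(0.005373/0.001014) = 3.35 + (+0.72) = 4.07.

4.07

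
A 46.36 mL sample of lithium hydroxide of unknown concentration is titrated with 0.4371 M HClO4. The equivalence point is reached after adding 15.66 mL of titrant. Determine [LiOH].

0.148 M

n(HClO4) delivered = 0.4371 x 0.01566 = 0.006845 mol.
For a 1:1 reaction, n(LiOH) = 0.006845 mol.
[LiOH] = 0.006845 mol / 0.04636 L = 0.148 M.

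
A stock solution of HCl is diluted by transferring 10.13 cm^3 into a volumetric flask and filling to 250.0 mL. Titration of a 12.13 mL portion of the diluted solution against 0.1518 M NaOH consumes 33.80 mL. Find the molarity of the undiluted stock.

10.4 M

n(NaOH) = 0.1518 x 0.03380 = 0.005131 mol.
n(HCl) in the aliquot = 0.005131 mol.
[diluted HCl] = 0.005131 / 0.01213 = 0.4230 M.
Dilution factor = 250.0/10.13 = 24.68, so [stock] = 0.4230 x 24.68 = 10.4 M.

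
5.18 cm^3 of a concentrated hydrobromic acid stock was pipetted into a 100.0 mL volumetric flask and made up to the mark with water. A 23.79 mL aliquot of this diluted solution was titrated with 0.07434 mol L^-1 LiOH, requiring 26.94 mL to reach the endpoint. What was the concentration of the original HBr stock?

1.63 M

n(LiOH) = 0.07434 x 0.02694 = 0.002003 mol.
n(HBr) in the aliquot = 0.002003 mol.
[diluted HBr] = 0.002003 / 0.02379 = 0.08418 M.
Dilution factor = 100.0/5.180 = 19.31, so [stock] = 0.08418 x 19.31 = 1.63 M.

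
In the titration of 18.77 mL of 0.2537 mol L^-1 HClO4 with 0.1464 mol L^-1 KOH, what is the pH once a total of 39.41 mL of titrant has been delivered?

12.24

n(acid) = 0.2537 x 0.01877 = 0.004762 mol; n(KOH) added = 0.1464 x 0.03941 = 0.005770 mol.
Base is in excess by 0.005770 - 0.004762 = 0.001008 mol in a total volume of 0.05818 L.
[OH^-] = 0.001008/0.05818 = 0.01732 M, so pOH = 1.76 and pH = 14.00 - 1.76 = 12.24.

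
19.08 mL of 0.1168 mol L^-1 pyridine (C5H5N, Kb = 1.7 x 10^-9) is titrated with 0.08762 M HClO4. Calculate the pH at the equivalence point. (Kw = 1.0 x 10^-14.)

n(C5H5N) = 0.1168 x 0.01908 = 0.002229 mol; V(HClO4) at equivalence = 0.002229/0.08762 = 0.02543 L.
At equivalence the base is fully converted to C5H5NH+; total volume = 0.04451 L, so [C5H5NH+] = 0.002229/0.04451 = 0.05006 M.
Ka(C5H5NH+) = Kw/Kb = 1.0e-14 / 1.7 x 10^-9 = 5.88e-6.
[H^+] = sqrt(Ka x [C5H5NH+]) = sqrt(5.88e-6 x 0.05006) = 0.000543 M.
pH = -log(0.000543) = 3.27.

3.27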